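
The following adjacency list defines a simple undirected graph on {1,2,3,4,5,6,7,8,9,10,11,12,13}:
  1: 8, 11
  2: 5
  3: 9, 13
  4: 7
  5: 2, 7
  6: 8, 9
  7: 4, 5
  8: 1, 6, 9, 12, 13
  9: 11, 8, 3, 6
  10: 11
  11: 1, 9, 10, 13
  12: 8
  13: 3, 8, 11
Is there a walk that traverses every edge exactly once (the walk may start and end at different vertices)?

No

Degrees: 1:2, 2:1, 3:2, 4:1, 5:2, 6:2, 7:2, 8:5, 9:4, 10:1, 11:4, 12:1, 13:3
Odd-degree vertices: 2, 4, 8, 10, 12, 13 (6 total).
An Eulerian trail requires 0 or 2 odd-degree vertices; here there are 6.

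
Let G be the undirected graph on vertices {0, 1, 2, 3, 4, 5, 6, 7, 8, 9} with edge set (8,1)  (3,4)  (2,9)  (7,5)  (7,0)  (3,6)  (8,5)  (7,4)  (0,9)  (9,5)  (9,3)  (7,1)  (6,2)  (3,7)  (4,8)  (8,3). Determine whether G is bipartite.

7-4-3-7 is an odd cycle (length 3), and a bipartite graph can contain only even cycles.

No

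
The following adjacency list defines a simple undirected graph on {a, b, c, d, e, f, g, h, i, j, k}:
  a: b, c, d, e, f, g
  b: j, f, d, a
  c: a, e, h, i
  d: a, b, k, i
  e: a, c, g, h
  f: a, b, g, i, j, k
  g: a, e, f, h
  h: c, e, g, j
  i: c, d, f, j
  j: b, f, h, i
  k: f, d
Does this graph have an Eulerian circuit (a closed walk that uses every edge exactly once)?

Degrees: a:6, b:4, c:4, d:4, e:4, f:6, g:4, h:4, i:4, j:4, k:2
All degrees are even and the non-isolated vertices are connected — an Eulerian circuit exists.

Yes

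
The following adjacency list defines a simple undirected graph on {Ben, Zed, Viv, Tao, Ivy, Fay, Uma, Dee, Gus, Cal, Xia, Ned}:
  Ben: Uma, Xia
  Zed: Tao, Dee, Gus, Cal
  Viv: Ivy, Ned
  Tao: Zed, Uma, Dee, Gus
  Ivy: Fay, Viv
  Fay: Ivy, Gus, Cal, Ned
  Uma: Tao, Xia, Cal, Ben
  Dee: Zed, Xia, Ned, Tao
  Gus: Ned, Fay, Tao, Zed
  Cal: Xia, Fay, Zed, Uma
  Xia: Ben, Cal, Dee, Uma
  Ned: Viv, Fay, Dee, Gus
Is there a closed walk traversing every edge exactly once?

Degrees: Ben:2, Zed:4, Viv:2, Tao:4, Ivy:2, Fay:4, Uma:4, Dee:4, Gus:4, Cal:4, Xia:4, Ned:4
All degrees are even and the non-isolated vertices are connected — an Eulerian circuit exists.

Yes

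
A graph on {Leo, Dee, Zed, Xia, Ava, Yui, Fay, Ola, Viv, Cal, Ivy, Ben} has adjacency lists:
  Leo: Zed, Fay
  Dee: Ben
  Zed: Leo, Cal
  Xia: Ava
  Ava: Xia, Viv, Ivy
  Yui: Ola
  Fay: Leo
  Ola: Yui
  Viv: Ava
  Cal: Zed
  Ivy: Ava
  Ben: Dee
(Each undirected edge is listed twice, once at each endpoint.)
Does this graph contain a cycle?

The graph has 12 vertices, 8 edges, and 4 connected components.
A forest on 12 vertices with 4 components has exactly 8 edges, which matches — so no cycle.

No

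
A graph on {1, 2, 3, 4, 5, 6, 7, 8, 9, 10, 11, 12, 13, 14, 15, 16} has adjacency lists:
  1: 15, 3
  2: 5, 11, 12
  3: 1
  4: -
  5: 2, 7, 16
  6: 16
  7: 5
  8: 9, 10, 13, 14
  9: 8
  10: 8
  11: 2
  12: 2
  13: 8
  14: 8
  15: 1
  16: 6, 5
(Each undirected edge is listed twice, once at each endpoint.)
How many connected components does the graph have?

Component: {4}
Component: {1, 3, 15}
Component: {8, 9, 10, 13, 14}
Component: {2, 5, 6, 7, 11, 12, 16}

4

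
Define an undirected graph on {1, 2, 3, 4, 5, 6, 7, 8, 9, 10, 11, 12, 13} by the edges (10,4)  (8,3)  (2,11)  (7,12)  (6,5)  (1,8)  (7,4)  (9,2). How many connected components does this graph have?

5

Component: {13}
Component: {5, 6}
Component: {1, 3, 8}
Component: {2, 9, 11}
Component: {4, 7, 10, 12}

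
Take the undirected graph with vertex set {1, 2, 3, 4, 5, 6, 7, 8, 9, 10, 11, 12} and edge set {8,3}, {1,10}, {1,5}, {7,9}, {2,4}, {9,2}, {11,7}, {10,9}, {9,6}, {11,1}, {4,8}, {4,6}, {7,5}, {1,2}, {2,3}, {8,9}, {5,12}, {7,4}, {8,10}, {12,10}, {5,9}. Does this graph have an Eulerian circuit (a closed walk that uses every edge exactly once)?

Yes

Degrees: 1:4, 2:4, 3:2, 4:4, 5:4, 6:2, 7:4, 8:4, 9:6, 10:4, 11:2, 12:2
All degrees are even and the non-isolated vertices are connected — an Eulerian circuit exists.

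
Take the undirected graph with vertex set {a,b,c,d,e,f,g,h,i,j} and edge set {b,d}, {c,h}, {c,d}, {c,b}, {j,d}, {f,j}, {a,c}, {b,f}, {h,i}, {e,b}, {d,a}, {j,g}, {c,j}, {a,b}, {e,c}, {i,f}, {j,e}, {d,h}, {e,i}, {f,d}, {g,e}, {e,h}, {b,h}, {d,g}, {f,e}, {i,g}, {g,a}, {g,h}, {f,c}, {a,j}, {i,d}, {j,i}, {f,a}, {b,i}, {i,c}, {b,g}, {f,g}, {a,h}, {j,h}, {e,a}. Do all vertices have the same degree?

Yes

Degrees: a:8, b:8, c:8, d:8, e:8, f:8, g:8, h:8, i:8, j:8
Every vertex has degree 8, so the graph is 8-regular.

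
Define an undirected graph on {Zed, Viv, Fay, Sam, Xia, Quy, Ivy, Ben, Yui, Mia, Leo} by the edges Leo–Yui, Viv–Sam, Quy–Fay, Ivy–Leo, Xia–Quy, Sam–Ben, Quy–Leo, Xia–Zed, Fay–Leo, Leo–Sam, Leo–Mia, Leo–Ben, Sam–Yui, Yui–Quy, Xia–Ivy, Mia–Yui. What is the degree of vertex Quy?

Neighbors of Quy: Fay, Xia, Yui, Leo.

4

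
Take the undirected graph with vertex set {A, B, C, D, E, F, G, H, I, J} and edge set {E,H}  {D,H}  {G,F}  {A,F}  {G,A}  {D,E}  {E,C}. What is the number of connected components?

Component: {B}
Component: {I}
Component: {J}
Component: {A, F, G}
Component: {C, D, E, H}

5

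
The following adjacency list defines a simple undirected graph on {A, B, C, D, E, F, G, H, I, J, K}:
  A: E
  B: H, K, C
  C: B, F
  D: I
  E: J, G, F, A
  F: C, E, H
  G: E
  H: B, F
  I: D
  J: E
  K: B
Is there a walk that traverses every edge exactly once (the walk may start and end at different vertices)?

No

Degrees: A:1, B:3, C:2, D:1, E:4, F:3, G:1, H:2, I:1, J:1, K:1
Odd-degree vertices: A, B, D, F, G, I, J, K (8 total).
An Eulerian trail requires 0 or 2 odd-degree vertices; here there are 8.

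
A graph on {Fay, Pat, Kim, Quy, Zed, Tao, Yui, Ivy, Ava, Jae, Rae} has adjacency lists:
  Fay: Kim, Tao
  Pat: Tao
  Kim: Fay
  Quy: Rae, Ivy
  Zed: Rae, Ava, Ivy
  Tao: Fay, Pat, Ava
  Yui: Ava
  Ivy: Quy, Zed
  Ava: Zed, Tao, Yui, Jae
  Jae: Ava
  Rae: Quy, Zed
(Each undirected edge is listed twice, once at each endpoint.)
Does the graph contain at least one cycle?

|V| = 11, |E| = 11, number of components = 1.
One cycle is Zed-Ivy-Quy-Rae-Zed.

Yes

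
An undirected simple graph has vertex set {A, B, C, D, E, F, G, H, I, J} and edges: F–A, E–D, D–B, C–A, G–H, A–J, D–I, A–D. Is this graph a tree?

The graph has 10 vertices and 8 edges.
It splits into 2 components, so it cannot be a tree.

No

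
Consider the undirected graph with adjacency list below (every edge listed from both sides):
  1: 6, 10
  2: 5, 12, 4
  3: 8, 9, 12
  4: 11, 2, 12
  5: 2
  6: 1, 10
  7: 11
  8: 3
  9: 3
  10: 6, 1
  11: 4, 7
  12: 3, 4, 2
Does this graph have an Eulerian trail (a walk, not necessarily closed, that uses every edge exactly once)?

Degrees: 1:2, 2:3, 3:3, 4:3, 5:1, 6:2, 7:1, 8:1, 9:1, 10:2, 11:2, 12:3
Odd-degree vertices: 2, 3, 4, 5, 7, 8, 9, 12 (8 total).
With 8 odd-degree vertices (more than two), no single trail can use every edge.

No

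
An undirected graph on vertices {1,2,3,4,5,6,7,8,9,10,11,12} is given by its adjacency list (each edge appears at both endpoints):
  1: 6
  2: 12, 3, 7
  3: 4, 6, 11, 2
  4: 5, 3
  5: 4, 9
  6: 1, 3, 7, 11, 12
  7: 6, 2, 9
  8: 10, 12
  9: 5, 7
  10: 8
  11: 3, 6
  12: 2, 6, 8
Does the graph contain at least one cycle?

Yes

The graph has 12 vertices, 15 edges, and 1 connected component.
One cycle is 6-12-2-3-6.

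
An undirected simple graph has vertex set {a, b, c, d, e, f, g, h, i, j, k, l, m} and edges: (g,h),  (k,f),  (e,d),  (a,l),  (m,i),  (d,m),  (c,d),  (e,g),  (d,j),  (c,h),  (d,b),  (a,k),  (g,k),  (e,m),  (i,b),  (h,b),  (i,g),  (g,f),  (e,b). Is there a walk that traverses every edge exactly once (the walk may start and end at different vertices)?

Degrees: a:2, b:4, c:2, d:5, e:4, f:2, g:5, h:3, i:3, j:1, k:3, l:1, m:3
Odd-degree vertices: d, g, h, i, j, k, l, m (8 total).
With 8 odd-degree vertices (more than two), no single trail can use every edge.

No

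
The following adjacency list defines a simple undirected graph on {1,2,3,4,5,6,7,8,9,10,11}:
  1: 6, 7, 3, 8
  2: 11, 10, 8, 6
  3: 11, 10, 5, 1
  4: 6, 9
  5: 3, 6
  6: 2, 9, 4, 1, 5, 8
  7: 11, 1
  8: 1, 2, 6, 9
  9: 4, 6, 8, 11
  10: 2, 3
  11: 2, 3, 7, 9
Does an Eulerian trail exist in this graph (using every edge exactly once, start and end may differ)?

Yes

Degrees: 1:4, 2:4, 3:4, 4:2, 5:2, 6:6, 7:2, 8:4, 9:4, 10:2, 11:4
Odd-degree vertices: none (0 total).
The non-isolated vertices are connected and exactly 0 have odd degree, so an Eulerian trail exists.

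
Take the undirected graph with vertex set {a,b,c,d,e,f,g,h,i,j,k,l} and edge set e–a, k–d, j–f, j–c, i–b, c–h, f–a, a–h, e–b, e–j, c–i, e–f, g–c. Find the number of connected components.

3

Component: {l}
Component: {d, k}
Component: {a, b, c, e, f, g, h, i, j}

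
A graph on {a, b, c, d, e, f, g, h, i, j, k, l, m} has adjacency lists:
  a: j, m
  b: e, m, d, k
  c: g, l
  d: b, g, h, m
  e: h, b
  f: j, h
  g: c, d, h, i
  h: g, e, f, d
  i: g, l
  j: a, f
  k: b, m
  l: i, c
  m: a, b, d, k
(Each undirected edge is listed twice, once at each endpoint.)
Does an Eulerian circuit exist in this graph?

Yes

Degrees: a:2, b:4, c:2, d:4, e:2, f:2, g:4, h:4, i:2, j:2, k:2, l:2, m:4
Every vertex has even degree and the edges form a single connected piece, so an Eulerian circuit exists.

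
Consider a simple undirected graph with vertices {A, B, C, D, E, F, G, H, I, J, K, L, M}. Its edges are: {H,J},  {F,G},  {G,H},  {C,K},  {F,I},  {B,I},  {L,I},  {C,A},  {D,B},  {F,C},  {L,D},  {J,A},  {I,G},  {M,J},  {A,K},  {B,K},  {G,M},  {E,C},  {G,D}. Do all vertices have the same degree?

No

Degrees: A:3, B:3, C:4, D:3, E:1, F:3, G:5, H:2, I:4, J:3, K:3, L:2, M:2
Vertex E has degree 1 while G has degree 5, so the graph is not regular.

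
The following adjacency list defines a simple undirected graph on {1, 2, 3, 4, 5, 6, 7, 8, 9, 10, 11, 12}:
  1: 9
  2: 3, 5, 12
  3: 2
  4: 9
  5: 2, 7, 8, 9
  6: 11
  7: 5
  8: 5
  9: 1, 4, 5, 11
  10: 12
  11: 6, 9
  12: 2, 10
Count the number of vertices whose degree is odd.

8

Degrees: 1:1, 2:3, 3:1, 4:1, 5:4, 6:1, 7:1, 8:1, 9:4, 10:1, 11:2, 12:2
Odd-degree vertices: 1, 2, 3, 4, 6, 7, 8, 10.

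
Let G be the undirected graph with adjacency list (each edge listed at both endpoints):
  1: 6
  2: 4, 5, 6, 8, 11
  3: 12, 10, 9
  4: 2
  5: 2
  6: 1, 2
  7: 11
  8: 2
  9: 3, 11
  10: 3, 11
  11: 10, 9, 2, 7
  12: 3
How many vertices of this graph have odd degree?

8

Degrees: 1:1, 2:5, 3:3, 4:1, 5:1, 6:2, 7:1, 8:1, 9:2, 10:2, 11:4, 12:1
Odd-degree vertices: 1, 2, 3, 4, 5, 7, 8, 12.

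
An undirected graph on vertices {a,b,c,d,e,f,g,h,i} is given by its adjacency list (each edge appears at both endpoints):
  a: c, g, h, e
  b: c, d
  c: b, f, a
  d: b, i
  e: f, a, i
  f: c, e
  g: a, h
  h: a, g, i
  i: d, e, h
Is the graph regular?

Degrees: a:4, b:2, c:3, d:2, e:3, f:2, g:2, h:3, i:3
Degrees are not all equal (e.g. deg(b)=2 but deg(a)=4); not regular.

No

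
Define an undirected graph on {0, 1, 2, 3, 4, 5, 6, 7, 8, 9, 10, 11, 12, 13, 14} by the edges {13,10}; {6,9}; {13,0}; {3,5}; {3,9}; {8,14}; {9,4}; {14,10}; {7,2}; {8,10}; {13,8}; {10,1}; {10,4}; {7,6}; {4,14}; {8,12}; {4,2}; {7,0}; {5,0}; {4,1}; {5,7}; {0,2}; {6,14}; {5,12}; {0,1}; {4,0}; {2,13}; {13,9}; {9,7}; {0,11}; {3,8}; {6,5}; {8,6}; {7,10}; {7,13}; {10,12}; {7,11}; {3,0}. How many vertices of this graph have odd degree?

6

Degrees: 0:8, 1:3, 2:4, 3:4, 4:6, 5:5, 6:5, 7:8, 8:6, 9:5, 10:7, 11:2, 12:3, 13:6, 14:4
Odd-degree vertices: 1, 5, 6, 9, 10, 12.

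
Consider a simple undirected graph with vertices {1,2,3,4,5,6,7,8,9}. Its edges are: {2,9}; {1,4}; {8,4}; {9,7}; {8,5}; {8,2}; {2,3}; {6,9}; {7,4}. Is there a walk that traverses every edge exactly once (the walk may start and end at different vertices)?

Degrees: 1:1, 2:3, 3:1, 4:3, 5:1, 6:1, 7:2, 8:3, 9:3
Odd-degree vertices: 1, 2, 3, 4, 5, 6, 8, 9 (8 total).
An Eulerian trail requires 0 or 2 odd-degree vertices; here there are 8.

No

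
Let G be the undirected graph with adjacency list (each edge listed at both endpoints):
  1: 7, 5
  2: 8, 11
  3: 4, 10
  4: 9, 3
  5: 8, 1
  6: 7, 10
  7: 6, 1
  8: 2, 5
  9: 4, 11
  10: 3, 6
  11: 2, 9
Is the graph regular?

Degrees: 1:2, 2:2, 3:2, 4:2, 5:2, 6:2, 7:2, 8:2, 9:2, 10:2, 11:2
Every vertex has degree 2, so the graph is 2-regular.

Yes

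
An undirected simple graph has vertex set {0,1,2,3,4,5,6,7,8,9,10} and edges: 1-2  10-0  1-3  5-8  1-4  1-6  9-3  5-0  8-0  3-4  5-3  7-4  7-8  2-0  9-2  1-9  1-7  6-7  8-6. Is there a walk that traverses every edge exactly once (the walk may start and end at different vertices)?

Degrees: 0:4, 1:6, 2:3, 3:4, 4:3, 5:3, 6:3, 7:4, 8:4, 9:3, 10:1
Odd-degree vertices: 2, 4, 5, 6, 9, 10 (6 total).
With 6 odd-degree vertices (more than two), no single trail can use every edge.

No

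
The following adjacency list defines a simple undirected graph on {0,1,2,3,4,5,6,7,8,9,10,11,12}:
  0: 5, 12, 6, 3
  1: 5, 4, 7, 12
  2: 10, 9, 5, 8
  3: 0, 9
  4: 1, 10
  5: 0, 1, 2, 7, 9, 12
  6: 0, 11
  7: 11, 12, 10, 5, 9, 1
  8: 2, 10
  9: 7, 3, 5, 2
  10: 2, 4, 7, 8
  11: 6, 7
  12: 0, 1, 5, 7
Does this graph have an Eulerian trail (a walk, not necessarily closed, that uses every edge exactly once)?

Yes

Degrees: 0:4, 1:4, 2:4, 3:2, 4:2, 5:6, 6:2, 7:6, 8:2, 9:4, 10:4, 11:2, 12:4
Odd-degree vertices: none (0 total).
The non-isolated vertices are connected and exactly 0 have odd degree, so an Eulerian trail exists.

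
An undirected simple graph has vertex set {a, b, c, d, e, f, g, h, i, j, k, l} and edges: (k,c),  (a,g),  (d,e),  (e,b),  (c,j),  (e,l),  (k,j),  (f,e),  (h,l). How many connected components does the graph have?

Component: {i}
Component: {a, g}
Component: {c, j, k}
Component: {b, d, e, f, h, l}

4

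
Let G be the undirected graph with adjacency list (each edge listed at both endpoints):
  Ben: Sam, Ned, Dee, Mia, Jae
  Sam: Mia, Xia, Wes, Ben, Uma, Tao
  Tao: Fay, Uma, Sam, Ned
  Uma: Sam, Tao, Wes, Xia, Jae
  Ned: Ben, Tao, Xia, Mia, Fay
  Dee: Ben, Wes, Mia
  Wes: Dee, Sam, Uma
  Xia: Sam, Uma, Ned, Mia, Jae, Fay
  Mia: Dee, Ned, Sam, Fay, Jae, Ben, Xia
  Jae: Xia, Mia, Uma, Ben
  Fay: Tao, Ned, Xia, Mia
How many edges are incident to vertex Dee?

3

Neighbors of Dee: Ben, Wes, Mia.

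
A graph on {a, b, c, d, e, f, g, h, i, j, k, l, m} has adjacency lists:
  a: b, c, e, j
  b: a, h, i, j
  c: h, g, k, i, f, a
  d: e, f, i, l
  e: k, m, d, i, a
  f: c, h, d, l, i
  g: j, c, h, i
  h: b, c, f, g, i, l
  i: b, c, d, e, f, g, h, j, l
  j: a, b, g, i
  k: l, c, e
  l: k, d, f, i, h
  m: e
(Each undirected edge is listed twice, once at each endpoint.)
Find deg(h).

6

Neighbors of h: b, c, f, g, i, l.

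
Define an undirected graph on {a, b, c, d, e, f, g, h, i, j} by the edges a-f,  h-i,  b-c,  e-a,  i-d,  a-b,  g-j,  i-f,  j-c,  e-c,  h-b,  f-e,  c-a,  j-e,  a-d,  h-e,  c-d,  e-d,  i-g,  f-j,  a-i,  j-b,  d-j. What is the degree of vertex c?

Neighbors of c: a, b, d, e, j.

5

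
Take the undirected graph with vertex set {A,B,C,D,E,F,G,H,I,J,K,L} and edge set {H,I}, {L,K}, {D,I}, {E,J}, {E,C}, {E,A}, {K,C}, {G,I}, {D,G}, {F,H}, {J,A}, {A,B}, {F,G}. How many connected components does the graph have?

2

Component: {D, F, G, H, I}
Component: {A, B, C, E, J, K, L}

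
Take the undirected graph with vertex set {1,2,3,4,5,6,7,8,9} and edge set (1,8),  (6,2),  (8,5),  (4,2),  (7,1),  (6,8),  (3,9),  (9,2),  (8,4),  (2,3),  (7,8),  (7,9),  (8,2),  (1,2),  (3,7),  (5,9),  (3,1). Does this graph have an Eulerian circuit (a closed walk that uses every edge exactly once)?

Degrees: 1:4, 2:6, 3:4, 4:2, 5:2, 6:2, 7:4, 8:6, 9:4
All degrees are even and the non-isolated vertices are connected — an Eulerian circuit exists.

Yes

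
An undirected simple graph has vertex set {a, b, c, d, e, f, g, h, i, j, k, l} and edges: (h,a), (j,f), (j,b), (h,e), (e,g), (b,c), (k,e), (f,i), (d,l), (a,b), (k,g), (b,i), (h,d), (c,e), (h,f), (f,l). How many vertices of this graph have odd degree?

Degrees: a:2, b:4, c:2, d:2, e:4, f:4, g:2, h:4, i:2, j:2, k:2, l:2
Odd-degree vertices: none.

0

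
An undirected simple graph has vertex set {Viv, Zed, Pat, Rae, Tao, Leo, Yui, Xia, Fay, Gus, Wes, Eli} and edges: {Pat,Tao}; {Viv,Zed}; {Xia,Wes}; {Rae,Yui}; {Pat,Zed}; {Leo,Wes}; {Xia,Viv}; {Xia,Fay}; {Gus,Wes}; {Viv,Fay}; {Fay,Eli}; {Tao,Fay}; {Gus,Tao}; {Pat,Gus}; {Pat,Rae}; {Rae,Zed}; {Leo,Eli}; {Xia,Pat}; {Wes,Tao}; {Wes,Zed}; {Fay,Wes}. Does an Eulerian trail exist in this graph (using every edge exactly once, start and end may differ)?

No

Degrees: Viv:3, Zed:4, Pat:5, Rae:3, Tao:4, Leo:2, Yui:1, Xia:4, Fay:5, Gus:3, Wes:6, Eli:2
Odd-degree vertices: Viv, Pat, Rae, Yui, Fay, Gus (6 total).
An Eulerian trail requires 0 or 2 odd-degree vertices; here there are 6.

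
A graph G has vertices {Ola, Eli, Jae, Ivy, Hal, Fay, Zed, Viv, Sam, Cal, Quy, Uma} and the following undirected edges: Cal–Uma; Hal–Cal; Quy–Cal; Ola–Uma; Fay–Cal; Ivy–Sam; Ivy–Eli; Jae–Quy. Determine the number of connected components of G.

Component: {Zed}
Component: {Viv}
Component: {Eli, Ivy, Sam}
Component: {Ola, Jae, Hal, Fay, Cal, Quy, Uma}

4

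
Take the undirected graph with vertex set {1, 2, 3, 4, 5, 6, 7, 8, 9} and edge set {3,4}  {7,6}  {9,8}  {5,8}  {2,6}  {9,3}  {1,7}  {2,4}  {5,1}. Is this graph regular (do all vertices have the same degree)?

Degrees: 1:2, 2:2, 3:2, 4:2, 5:2, 6:2, 7:2, 8:2, 9:2
All degrees equal 2; the graph is regular.

Yes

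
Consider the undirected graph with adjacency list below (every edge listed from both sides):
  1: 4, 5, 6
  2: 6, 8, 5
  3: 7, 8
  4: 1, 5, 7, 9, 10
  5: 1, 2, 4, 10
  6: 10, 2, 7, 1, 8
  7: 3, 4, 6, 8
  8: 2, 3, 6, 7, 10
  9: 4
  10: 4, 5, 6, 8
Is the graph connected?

Starting from 1 and exploring outward reaches every vertex (1, 5, 6, 4, 10, 2, 8, 7, 9, 3); the graph is connected.

Yes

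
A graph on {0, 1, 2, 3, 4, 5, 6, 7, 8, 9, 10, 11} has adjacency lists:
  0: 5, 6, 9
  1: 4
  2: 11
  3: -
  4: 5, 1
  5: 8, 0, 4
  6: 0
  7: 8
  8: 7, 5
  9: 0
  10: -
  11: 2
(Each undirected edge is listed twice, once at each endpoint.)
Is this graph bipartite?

Yes

Partition the vertices as {1, 3, 5, 6, 7, 9, 10, 11} vs {0, 2, 4, 8}. Each listed edge has one endpoint in each part, so the graph is bipartite.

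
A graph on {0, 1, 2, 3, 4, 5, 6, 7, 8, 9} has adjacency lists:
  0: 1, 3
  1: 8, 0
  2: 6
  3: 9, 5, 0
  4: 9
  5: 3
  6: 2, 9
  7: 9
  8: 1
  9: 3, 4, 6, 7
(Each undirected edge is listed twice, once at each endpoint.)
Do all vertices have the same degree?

No

Degrees: 0:2, 1:2, 2:1, 3:3, 4:1, 5:1, 6:2, 7:1, 8:1, 9:4
Vertex 2 has degree 1 while 9 has degree 4, so the graph is not regular.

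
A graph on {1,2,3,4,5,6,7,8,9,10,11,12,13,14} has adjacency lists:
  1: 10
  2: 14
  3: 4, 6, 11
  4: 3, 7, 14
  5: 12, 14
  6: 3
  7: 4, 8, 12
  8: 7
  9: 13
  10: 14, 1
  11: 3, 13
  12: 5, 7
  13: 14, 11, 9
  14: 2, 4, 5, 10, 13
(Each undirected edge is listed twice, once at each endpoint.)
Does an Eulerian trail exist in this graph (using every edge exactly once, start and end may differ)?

No

Degrees: 1:1, 2:1, 3:3, 4:3, 5:2, 6:1, 7:3, 8:1, 9:1, 10:2, 11:2, 12:2, 13:3, 14:5
Odd-degree vertices: 1, 2, 3, 4, 6, 7, 8, 9, 13, 14 (10 total).
With 10 odd-degree vertices (more than two), no single trail can use every edge.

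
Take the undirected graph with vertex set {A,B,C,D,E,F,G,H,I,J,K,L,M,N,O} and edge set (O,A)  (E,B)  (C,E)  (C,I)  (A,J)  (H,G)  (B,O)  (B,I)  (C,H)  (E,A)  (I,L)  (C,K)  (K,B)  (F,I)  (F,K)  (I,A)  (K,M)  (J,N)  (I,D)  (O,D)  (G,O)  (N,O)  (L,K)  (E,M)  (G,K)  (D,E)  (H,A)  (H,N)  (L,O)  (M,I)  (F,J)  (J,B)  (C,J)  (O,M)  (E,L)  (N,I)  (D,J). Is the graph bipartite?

Color {E, H, I, J, K, O} black and {A, B, C, D, F, G, L, M, N} white. No edge joins two same-colored vertices, so the graph is bipartite.

Yes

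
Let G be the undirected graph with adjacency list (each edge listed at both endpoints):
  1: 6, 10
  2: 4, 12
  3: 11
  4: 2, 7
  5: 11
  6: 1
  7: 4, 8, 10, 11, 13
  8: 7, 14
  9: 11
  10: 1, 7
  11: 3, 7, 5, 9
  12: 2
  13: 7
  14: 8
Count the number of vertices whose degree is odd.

8

Degrees: 1:2, 2:2, 3:1, 4:2, 5:1, 6:1, 7:5, 8:2, 9:1, 10:2, 11:4, 12:1, 13:1, 14:1
Odd-degree vertices: 3, 5, 6, 7, 9, 12, 13, 14.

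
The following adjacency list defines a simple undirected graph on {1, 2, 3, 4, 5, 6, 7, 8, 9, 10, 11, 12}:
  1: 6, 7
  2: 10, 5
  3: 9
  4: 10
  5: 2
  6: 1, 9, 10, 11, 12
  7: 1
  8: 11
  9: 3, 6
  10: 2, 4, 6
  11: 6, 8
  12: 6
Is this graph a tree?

Yes

The graph has 12 vertices and 11 edges.
Connected and |E| = |V| - 1, which characterizes a tree.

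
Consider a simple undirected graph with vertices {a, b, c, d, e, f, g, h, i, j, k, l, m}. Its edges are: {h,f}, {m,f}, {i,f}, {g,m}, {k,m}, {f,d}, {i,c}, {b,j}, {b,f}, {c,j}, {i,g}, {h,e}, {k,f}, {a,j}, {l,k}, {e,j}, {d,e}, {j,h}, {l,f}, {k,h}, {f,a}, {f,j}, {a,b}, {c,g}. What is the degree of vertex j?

Neighbors of j: a, b, c, e, f, h.

6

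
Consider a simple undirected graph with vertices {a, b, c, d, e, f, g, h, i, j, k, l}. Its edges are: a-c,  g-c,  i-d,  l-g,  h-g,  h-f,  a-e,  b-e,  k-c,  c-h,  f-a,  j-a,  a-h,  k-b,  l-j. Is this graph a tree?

The graph has 12 vertices and 15 edges.
It splits into 2 components, so it cannot be a tree.

No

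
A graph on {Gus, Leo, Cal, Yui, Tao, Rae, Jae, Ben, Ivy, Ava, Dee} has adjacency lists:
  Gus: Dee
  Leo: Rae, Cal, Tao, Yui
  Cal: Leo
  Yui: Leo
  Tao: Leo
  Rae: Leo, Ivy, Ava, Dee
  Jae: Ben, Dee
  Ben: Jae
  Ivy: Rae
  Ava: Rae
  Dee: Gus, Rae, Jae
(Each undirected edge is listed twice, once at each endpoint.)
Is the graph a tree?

The graph has 11 vertices and 10 edges.
Connected and |E| = |V| - 1, which characterizes a tree.

Yes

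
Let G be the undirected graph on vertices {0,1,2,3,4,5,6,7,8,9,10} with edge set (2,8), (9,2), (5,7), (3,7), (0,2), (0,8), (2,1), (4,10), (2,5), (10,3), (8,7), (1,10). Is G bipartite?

No

8-0-2-8 is an odd cycle (length 3), and a bipartite graph can contain only even cycles.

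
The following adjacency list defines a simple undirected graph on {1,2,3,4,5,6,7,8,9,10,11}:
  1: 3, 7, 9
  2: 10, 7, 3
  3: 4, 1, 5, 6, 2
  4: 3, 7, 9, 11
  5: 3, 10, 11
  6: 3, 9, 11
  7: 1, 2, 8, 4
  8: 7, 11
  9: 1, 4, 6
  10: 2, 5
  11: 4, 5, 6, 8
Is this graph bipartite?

A valid 2-coloring puts {3, 7, 9, 10, 11} on one side and {1, 2, 4, 5, 6, 8} on the other; every edge crosses between the two sides.

Yes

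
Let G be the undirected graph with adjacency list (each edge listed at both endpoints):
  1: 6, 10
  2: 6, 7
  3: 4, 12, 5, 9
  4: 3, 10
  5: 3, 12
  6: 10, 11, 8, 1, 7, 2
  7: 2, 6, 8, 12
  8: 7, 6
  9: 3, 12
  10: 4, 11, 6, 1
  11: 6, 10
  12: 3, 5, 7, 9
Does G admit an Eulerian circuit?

Yes

Degrees: 1:2, 2:2, 3:4, 4:2, 5:2, 6:6, 7:4, 8:2, 9:2, 10:4, 11:2, 12:4
All degrees are even and the non-isolated vertices are connected — an Eulerian circuit exists.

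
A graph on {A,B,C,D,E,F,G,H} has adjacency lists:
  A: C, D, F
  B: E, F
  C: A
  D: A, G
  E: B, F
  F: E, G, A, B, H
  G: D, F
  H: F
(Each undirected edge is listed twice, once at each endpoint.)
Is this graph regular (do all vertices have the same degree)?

Degrees: A:3, B:2, C:1, D:2, E:2, F:5, G:2, H:1
Degrees are not all equal (e.g. deg(C)=1 but deg(F)=5); not regular.

No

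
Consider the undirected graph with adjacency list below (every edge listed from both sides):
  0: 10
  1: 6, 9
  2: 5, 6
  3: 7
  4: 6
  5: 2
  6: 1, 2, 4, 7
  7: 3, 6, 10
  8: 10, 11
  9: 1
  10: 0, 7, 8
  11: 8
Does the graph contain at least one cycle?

No

|V| = 12, |E| = 11, number of components = 1.
Since 11 = 12 - 1, the graph is a forest and contains no cycle.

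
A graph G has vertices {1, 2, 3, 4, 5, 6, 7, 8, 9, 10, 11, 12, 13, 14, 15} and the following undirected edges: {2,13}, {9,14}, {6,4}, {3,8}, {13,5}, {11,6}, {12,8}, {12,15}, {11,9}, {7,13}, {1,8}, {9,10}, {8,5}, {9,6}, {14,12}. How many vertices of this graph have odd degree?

Degrees: 1:1, 2:1, 3:1, 4:1, 5:2, 6:3, 7:1, 8:4, 9:4, 10:1, 11:2, 12:3, 13:3, 14:2, 15:1
Odd-degree vertices: 1, 2, 3, 4, 6, 7, 10, 12, 13, 15.

10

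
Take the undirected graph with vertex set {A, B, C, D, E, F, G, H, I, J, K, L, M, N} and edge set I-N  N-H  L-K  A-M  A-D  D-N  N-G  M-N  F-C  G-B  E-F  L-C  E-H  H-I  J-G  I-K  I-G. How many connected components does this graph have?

1

Component: {A, B, C, D, E, F, G, H, I, J, K, L, M, N}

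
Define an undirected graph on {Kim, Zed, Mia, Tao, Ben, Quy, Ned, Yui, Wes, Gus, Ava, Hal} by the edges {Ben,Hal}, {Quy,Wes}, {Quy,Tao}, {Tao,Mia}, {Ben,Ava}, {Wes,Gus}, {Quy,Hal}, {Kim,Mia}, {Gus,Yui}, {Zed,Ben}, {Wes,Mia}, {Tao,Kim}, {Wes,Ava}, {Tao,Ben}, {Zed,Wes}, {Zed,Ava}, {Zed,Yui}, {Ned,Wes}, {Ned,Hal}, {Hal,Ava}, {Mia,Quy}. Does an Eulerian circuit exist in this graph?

Degrees: Kim:2, Zed:4, Mia:4, Tao:4, Ben:4, Quy:4, Ned:2, Yui:2, Wes:6, Gus:2, Ava:4, Hal:4
Every vertex has even degree and the edges form a single connected piece, so an Eulerian circuit exists.

Yes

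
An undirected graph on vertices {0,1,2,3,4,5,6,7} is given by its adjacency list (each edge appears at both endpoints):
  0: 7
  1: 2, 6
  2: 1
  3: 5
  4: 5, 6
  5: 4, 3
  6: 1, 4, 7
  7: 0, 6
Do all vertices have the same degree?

No

Degrees: 0:1, 1:2, 2:1, 3:1, 4:2, 5:2, 6:3, 7:2
Vertex 0 has degree 1 while 6 has degree 3, so the graph is not regular.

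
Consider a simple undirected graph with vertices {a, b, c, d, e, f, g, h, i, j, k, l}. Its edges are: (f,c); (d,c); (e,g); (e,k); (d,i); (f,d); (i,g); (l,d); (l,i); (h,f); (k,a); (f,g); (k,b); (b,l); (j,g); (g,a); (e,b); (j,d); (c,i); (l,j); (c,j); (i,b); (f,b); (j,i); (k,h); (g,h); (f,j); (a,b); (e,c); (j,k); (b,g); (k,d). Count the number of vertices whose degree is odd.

Degrees: a:3, b:7, c:5, d:6, e:4, f:6, g:7, h:3, i:6, j:7, k:6, l:4
Odd-degree vertices: a, b, c, g, h, j.

6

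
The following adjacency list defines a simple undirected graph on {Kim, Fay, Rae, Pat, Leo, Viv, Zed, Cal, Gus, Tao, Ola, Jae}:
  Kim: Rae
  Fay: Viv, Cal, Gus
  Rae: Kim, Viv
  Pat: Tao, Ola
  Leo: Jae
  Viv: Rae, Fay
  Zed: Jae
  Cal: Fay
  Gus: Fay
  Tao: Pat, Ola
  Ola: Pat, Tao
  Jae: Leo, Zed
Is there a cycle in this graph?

Yes

|V| = 12, |E| = 10, number of components = 3.
One cycle is Pat-Tao-Ola-Pat.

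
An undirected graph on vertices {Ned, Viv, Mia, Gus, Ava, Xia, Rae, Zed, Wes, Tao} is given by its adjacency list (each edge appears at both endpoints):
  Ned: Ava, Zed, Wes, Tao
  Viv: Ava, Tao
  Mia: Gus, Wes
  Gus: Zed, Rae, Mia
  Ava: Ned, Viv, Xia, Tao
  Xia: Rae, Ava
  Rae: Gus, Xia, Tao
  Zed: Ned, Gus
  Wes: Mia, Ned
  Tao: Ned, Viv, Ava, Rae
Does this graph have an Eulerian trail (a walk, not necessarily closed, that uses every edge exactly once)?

Degrees: Ned:4, Viv:2, Mia:2, Gus:3, Ava:4, Xia:2, Rae:3, Zed:2, Wes:2, Tao:4
Odd-degree vertices: Gus, Rae (2 total).
The non-isolated vertices are connected and exactly 2 have odd degree, so an Eulerian trail exists (from Gus to Rae).

Yes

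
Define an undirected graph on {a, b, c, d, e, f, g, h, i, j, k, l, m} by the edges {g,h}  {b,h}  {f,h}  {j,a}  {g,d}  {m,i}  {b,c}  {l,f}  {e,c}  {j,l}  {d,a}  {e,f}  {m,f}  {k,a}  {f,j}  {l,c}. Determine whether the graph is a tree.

|V| = 13, |E| = 16.
A tree on 13 vertices has exactly 12 edges; this graph has 16, so it contains a cycle and is not a tree.

No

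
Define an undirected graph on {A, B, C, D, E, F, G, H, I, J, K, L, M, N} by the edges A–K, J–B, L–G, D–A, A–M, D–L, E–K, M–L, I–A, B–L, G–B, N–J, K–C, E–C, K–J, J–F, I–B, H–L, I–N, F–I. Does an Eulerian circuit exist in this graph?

Degrees: A:4, B:4, C:2, D:2, E:2, F:2, G:2, H:1, I:4, J:4, K:4, L:5, M:2, N:2
H, L have odd degree; an Eulerian circuit needs every degree to be even, so none exists.

No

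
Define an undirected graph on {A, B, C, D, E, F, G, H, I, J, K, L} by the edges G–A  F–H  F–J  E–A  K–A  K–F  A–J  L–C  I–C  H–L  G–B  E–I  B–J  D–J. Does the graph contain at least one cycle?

Yes

The graph has 12 vertices, 14 edges, and 1 connected component.
Since 14 > 12 - 1, a cycle must exist; for instance A-J-F-H-L-C-I-E-A.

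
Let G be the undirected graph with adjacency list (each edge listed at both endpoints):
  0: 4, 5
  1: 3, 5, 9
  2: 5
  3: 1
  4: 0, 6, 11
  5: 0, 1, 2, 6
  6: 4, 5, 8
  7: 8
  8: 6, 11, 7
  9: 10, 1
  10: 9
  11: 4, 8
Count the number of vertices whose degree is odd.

8

Degrees: 0:2, 1:3, 2:1, 3:1, 4:3, 5:4, 6:3, 7:1, 8:3, 9:2, 10:1, 11:2
Odd-degree vertices: 1, 2, 3, 4, 6, 7, 8, 10.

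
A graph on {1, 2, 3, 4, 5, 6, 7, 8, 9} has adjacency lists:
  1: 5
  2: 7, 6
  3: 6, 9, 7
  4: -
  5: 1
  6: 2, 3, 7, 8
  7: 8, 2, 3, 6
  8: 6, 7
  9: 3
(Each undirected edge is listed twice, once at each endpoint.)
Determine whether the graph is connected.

Component: {4}
Component: {1, 5}
Component: {2, 3, 6, 7, 8, 9}
There are 3 separate components, so the graph is not connected.

No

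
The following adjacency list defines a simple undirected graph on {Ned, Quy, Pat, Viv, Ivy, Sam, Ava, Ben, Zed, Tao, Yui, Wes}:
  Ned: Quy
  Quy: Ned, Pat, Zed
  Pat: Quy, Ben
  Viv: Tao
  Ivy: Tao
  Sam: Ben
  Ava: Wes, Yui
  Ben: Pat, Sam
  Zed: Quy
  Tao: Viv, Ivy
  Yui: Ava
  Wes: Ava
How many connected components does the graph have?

3

Component: {Viv, Ivy, Tao}
Component: {Ava, Yui, Wes}
Component: {Ned, Quy, Pat, Sam, Ben, Zed}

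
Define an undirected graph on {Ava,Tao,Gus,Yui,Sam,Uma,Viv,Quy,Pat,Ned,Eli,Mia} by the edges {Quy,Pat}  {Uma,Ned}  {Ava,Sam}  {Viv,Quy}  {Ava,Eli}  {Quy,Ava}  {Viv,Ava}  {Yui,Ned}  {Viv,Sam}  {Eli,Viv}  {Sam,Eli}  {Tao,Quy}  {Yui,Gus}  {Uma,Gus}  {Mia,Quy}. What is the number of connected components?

2

Component: {Gus, Yui, Uma, Ned}
Component: {Ava, Tao, Sam, Viv, Quy, Pat, Eli, Mia}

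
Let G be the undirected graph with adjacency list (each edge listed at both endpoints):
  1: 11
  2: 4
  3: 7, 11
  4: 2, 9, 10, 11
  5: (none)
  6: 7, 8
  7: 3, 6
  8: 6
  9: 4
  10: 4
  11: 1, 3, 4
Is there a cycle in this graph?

The graph has 11 vertices, 9 edges, and 2 connected components.
A forest on 11 vertices with 2 components has exactly 9 edges, which matches — so no cycle.

No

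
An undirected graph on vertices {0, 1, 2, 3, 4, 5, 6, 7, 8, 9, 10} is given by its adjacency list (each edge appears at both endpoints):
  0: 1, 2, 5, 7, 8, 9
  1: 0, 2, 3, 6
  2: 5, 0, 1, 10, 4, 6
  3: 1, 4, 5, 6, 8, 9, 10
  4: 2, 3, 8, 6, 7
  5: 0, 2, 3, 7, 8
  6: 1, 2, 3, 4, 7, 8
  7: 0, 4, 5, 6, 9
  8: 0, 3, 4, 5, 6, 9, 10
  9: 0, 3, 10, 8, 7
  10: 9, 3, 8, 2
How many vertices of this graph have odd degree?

Degrees: 0:6, 1:4, 2:6, 3:7, 4:5, 5:5, 6:6, 7:5, 8:7, 9:5, 10:4
Odd-degree vertices: 3, 4, 5, 7, 8, 9.

6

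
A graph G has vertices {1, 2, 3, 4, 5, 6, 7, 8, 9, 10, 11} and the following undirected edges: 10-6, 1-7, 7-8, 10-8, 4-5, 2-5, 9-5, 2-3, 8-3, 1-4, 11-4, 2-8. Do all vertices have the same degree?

Degrees: 1:2, 2:3, 3:2, 4:3, 5:3, 6:1, 7:2, 8:4, 9:1, 10:2, 11:1
Vertex 6 has degree 1 while 8 has degree 4, so the graph is not regular.

No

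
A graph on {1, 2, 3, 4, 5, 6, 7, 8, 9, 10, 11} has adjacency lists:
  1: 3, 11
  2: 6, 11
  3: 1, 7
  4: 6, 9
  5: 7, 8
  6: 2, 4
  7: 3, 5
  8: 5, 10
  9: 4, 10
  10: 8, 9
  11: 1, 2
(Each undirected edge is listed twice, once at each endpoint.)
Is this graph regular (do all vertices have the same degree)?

Yes

Degrees: 1:2, 2:2, 3:2, 4:2, 5:2, 6:2, 7:2, 8:2, 9:2, 10:2, 11:2
Every vertex has degree 2, so the graph is 2-regular.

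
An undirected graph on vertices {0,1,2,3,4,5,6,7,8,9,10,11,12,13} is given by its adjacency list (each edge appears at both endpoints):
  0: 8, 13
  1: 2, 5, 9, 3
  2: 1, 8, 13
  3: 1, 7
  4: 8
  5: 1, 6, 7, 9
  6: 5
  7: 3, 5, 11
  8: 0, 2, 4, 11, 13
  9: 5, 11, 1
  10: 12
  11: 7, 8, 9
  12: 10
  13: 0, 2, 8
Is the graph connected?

Component: {10, 12}
Component: {0, 1, 2, 3, 4, 5, 6, 7, 8, 9, 11, 13}
No edge joins these 2 groups, so the graph is disconnected.

No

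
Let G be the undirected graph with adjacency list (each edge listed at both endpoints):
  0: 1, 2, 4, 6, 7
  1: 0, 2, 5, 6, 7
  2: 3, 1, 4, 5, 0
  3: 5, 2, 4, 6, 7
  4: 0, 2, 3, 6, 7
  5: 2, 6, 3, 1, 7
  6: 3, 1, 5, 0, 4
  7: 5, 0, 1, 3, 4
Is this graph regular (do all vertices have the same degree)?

Yes

Degrees: 0:5, 1:5, 2:5, 3:5, 4:5, 5:5, 6:5, 7:5
Every vertex has degree 5, so the graph is 5-regular.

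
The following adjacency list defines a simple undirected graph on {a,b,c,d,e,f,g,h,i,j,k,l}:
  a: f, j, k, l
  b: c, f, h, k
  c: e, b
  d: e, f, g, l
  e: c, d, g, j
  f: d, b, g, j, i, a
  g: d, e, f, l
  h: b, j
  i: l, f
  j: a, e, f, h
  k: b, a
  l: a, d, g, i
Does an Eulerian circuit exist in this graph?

Yes

Degrees: a:4, b:4, c:2, d:4, e:4, f:6, g:4, h:2, i:2, j:4, k:2, l:4
Every vertex has even degree and the edges form a single connected piece, so an Eulerian circuit exists.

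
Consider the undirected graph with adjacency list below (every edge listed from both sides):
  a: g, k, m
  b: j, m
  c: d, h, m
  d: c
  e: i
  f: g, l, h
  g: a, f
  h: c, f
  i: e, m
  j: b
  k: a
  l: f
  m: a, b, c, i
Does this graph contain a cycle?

The graph has 13 vertices, 13 edges, and 1 connected component.
One cycle is a-m-c-h-f-g-a.

Yes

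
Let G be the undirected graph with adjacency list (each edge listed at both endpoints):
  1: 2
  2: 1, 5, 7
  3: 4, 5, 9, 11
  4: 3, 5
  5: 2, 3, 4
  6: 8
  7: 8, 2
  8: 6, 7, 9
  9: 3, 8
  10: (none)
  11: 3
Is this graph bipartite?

No

The cycle 5-4-3-5 has length 3, which is odd, so the graph is not bipartite.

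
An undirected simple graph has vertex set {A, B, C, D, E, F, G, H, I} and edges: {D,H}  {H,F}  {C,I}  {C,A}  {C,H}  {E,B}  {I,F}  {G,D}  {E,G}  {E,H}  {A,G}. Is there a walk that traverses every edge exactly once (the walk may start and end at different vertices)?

No

Degrees: A:2, B:1, C:3, D:2, E:3, F:2, G:3, H:4, I:2
Odd-degree vertices: B, C, E, G (4 total).
An Eulerian trail requires 0 or 2 odd-degree vertices; here there are 4.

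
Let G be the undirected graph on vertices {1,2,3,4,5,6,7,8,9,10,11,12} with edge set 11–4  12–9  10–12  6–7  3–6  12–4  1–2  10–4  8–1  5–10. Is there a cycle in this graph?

|V| = 12, |E| = 10, number of components = 3.
Since 10 > 12 - 3, a cycle must exist; for instance 4-12-10-4.

Yes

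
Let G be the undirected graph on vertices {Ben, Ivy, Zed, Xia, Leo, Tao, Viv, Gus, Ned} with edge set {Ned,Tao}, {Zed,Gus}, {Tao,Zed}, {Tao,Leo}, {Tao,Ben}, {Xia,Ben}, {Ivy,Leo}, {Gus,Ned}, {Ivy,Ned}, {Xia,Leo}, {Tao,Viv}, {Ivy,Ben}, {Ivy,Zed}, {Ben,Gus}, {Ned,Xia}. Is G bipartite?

Color {Ivy, Xia, Tao, Gus} black and {Ben, Zed, Leo, Viv, Ned} white. No edge joins two same-colored vertices, so the graph is bipartite.

Yes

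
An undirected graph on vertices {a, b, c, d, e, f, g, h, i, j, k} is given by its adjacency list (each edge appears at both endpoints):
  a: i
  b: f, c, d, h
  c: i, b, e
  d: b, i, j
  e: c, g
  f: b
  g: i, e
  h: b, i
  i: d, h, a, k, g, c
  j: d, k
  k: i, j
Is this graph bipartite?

Yes

Partition the vertices as {b, e, i, j} vs {a, c, d, f, g, h, k}. Each listed edge has one endpoint in each part, so the graph is bipartite.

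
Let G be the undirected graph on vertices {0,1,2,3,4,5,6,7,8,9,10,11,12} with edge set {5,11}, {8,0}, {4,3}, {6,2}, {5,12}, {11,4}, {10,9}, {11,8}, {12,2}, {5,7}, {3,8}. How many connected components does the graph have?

Component: {1}
Component: {9, 10}
Component: {0, 2, 3, 4, 5, 6, 7, 8, 11, 12}

3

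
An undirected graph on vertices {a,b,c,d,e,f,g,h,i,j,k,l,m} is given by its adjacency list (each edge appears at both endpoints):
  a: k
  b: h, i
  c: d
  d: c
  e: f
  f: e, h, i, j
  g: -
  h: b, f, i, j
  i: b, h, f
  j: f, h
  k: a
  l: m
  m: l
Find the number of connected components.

5

Component: {g}
Component: {a, k}
Component: {c, d}
Component: {l, m}
Component: {b, e, f, h, i, j}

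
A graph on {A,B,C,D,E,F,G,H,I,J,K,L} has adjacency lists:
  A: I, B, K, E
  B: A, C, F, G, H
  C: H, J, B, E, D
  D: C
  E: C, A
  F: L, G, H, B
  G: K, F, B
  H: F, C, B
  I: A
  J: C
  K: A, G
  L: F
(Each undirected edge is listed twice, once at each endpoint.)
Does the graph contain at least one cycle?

Yes

|V| = 12, |E| = 16, number of components = 1.
Since 16 > 12 - 1, a cycle must exist; for instance A-E-C-B-F-G-K-A.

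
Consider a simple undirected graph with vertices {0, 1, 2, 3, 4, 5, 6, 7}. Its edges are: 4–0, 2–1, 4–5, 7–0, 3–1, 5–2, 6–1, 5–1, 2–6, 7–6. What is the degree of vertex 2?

3

Neighbors of 2: 1, 5, 6.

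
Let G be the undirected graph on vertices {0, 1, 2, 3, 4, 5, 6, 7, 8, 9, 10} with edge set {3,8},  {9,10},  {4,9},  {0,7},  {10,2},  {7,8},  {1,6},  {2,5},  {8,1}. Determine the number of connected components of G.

2

Component: {2, 4, 5, 9, 10}
Component: {0, 1, 3, 6, 7, 8}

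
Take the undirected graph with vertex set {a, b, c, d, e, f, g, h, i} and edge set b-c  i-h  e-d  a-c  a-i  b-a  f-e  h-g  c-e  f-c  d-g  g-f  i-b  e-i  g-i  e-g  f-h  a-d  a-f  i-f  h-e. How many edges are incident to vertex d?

Neighbors of d: a, e, g.

3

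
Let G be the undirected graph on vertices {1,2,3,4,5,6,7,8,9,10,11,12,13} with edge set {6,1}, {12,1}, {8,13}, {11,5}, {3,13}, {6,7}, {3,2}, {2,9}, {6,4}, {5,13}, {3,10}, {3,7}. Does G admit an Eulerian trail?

No

Degrees: 1:2, 2:2, 3:4, 4:1, 5:2, 6:3, 7:2, 8:1, 9:1, 10:1, 11:1, 12:1, 13:3
Odd-degree vertices: 4, 6, 8, 9, 10, 11, 12, 13 (8 total).
An Eulerian trail requires 0 or 2 odd-degree vertices; here there are 8.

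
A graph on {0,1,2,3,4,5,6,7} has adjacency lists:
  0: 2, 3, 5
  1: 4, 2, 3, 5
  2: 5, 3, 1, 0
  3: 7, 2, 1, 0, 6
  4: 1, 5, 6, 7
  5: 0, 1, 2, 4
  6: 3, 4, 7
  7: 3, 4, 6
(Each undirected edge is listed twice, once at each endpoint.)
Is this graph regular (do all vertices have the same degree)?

Degrees: 0:3, 1:4, 2:4, 3:5, 4:4, 5:4, 6:3, 7:3
Vertex 0 has degree 3 while 3 has degree 5, so the graph is not regular.

No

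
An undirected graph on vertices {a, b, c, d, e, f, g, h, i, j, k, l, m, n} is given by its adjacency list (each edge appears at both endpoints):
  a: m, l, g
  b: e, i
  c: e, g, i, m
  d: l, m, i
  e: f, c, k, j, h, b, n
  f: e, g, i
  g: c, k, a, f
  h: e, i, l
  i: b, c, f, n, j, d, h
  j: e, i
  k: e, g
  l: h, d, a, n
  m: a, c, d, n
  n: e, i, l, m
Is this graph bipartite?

Yes

Color {e, g, i, l, m} black and {a, b, c, d, f, h, j, k, n} white. No edge joins two same-colored vertices, so the graph is bipartite.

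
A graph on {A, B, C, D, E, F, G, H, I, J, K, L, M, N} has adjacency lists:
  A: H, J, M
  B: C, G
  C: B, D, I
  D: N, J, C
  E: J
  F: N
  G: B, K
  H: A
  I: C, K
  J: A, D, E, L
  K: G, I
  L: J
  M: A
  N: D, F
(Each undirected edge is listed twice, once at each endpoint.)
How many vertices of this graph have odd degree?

Degrees: A:3, B:2, C:3, D:3, E:1, F:1, G:2, H:1, I:2, J:4, K:2, L:1, M:1, N:2
Odd-degree vertices: A, C, D, E, F, H, L, M.

8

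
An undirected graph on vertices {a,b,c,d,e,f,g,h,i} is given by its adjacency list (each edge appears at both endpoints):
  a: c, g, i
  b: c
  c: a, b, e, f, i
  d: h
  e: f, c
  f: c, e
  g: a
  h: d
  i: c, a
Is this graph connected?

No

Component: {d, h}
Component: {a, b, c, e, f, g, i}
There are 2 separate components, so the graph is not connected.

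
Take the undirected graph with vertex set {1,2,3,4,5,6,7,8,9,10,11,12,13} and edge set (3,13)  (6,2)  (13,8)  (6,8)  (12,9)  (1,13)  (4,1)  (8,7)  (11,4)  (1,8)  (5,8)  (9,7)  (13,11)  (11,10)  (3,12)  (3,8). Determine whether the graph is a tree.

The graph has 13 vertices and 16 edges.
A tree on 13 vertices has exactly 12 edges; this graph has 16, so it contains a cycle and is not a tree.

No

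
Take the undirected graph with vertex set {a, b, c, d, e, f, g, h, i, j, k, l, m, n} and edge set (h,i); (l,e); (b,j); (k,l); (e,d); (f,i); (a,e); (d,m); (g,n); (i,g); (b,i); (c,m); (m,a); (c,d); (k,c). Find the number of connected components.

2

Component: {a, c, d, e, k, l, m}
Component: {b, f, g, h, i, j, n}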